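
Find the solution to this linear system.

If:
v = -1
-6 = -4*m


Then:
m = 3/2
v = -1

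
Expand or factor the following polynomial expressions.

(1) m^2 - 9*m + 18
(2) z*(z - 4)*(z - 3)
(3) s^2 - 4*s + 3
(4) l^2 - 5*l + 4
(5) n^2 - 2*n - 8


(1) = (m - 6)*(m - 3)
(2) = z^3 - 7*z^2 + 12*z
(3) = (s - 3)*(s - 1)
(4) = (l - 4)*(l - 1)
(5) = (n - 4)*(n + 2)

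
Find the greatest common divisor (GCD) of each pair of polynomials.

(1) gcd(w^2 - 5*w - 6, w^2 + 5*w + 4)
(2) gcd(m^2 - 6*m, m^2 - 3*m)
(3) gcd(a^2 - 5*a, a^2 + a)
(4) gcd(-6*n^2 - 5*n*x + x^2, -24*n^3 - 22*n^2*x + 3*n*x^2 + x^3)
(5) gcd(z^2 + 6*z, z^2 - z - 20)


(1) = gcd((w - 6)*(w + 1), (w + 1)*(w + 4)) = w + 1
(2) = gcd(m*(m - 6), m*(m - 3)) = m
(3) = a
(4) = gcd((-6*n + x)*(n + x), (-4*n + x)*(n + x)*(6*n + x)) = n + x
(5) = gcd(z*(z + 6), (z - 5)*(z + 4)) = 1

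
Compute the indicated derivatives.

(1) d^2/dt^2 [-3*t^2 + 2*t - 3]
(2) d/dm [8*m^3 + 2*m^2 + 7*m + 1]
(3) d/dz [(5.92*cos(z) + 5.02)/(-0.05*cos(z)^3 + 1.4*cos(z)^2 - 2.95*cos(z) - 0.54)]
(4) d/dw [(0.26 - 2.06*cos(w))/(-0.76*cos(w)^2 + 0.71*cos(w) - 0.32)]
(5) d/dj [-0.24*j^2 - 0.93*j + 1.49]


(1) = -6
(2) = 24*m^2 + 4*m + 7
(3) = (-0.592*cos(z)^3 + 7.535*cos(z)^2 + 14.056*cos(z) - 11.6122)*sin(z)/(0.0025*cos(z)^6 - 0.14*cos(z)^5 + 2.255*cos(z)^4 - 8.206*cos(z)^3 + 7.1905*cos(z)^2 + 3.186*cos(z) + 0.2916)
(4) = (1.5656*cos(w)^2 - 0.3952*cos(w) - 0.4746)*sin(w)/(0.5776*cos(w)^4 - 1.0792*cos(w)^3 + 0.9905*cos(w)^2 - 0.4544*cos(w) + 0.1024)
(5) = -0.48*j - 0.93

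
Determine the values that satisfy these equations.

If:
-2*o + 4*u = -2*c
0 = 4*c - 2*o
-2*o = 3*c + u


Then:
c = 0
o = 0
u = 0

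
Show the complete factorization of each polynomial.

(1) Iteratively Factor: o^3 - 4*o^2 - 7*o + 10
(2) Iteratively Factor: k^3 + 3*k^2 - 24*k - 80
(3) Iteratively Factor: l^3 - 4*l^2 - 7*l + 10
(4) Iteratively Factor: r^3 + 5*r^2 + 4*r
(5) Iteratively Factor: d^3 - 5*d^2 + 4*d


(1) = (o + 2)*(o^2 - 6*o + 5) = (o - 5)*(o + 2)*(o - 1)
(2) = (k + 4)*(k^2 - k - 20) = (k - 5)*(k + 4)*(k + 4)
(3) = (l - 5)*(l^2 + l - 2) = (l - 5)*(l - 1)*(l + 2)
(4) = (r + 4)*(r^2 + r) = r*(r + 4)*(r + 1)
(5) = (d - 1)*(d^2 - 4*d) = (d - 4)*(d - 1)*(d)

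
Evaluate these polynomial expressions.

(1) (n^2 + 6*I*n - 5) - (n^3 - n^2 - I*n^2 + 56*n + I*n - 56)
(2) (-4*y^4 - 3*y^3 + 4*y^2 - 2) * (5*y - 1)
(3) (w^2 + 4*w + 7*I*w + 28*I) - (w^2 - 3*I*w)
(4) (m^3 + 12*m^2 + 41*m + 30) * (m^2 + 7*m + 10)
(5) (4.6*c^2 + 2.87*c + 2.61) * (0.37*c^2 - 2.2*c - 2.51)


(1) = -n^3 + 2*n^2 + I*n^2 - 56*n + 5*I*n + 51
(2) = -20*y^5 - 11*y^4 + 23*y^3 - 4*y^2 - 10*y + 2
(3) = 4*w + 10*I*w + 28*I
(4) = m^5 + 19*m^4 + 135*m^3 + 437*m^2 + 620*m + 300
(5) = 1.702*c^4 - 9.0581*c^3 - 16.8943*c^2 - 12.9457*c - 6.5511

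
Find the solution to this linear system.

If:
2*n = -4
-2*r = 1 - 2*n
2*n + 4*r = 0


Then:
No Solution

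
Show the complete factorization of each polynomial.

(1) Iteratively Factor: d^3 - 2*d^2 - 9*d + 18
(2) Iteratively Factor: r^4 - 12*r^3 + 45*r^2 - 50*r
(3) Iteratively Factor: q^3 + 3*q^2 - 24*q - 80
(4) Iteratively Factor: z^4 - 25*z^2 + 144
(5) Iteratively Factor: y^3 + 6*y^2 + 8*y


(1) = (d - 3)*(d^2 + d - 6) = (d - 3)*(d + 3)*(d - 2)
(2) = (r - 5)*(r^3 - 7*r^2 + 10*r) = (r - 5)*(r - 2)*(r^2 - 5*r) = r*(r - 5)*(r - 2)*(r - 5)
(3) = (q + 4)*(q^2 - q - 20) = (q - 5)*(q + 4)*(q + 4)
(4) = (z - 3)*(z^3 + 3*z^2 - 16*z - 48) = (z - 4)*(z - 3)*(z^2 + 7*z + 12) = (z - 4)*(z - 3)*(z + 3)*(z + 4)
(5) = (y + 2)*(y^2 + 4*y) = y*(y + 2)*(y + 4)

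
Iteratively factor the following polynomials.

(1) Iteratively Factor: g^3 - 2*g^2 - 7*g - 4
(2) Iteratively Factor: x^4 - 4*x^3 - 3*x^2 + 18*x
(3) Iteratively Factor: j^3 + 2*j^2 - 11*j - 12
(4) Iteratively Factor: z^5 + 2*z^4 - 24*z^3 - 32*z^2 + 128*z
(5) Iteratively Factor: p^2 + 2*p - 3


(1) = (g + 1)*(g^2 - 3*g - 4) = (g + 1)^2*(g - 4)
(2) = (x - 3)*(x^3 - x^2 - 6*x) = x*(x - 3)*(x^2 - x - 6) = x*(x - 3)^2*(x + 2)
(3) = (j - 3)*(j^2 + 5*j + 4) = (j - 3)*(j + 1)*(j + 4)
(4) = (z - 4)*(z^4 + 6*z^3 - 32*z) = (z - 4)*(z + 4)*(z^3 + 2*z^2 - 8*z) = (z - 4)*(z + 4)^2*(z^2 - 2*z) = z*(z - 4)*(z + 4)^2*(z - 2)
(5) = (p + 3)*(p - 1)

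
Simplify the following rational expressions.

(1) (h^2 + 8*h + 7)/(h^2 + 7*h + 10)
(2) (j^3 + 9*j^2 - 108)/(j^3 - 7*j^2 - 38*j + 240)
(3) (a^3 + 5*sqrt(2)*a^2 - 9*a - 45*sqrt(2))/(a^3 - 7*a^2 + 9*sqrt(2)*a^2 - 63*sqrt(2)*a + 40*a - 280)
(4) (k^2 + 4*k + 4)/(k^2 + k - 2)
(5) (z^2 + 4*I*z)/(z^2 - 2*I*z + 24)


(1) = (h^2 + 8*h + 7)/(h^2 + 7*h + 10)
(2) = (j^2 + 3*j - 18)/(j^2 - 13*j + 40)
(3) = (a^2 - 9)/(a^2 + a*(-7 + 4*sqrt(2)) - 28*sqrt(2))
(4) = (k + 2)/(k - 1)
(5) = z/(z - 6*I)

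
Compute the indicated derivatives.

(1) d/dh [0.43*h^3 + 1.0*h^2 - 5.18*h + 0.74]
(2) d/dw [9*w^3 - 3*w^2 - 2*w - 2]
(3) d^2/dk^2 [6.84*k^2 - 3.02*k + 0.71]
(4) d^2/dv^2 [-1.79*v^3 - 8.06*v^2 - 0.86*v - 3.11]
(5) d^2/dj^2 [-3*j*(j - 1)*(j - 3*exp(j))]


(1) = 1.29*h^2 + 2.0*h - 5.18
(2) = 27*w^2 - 6*w - 2
(3) = 13.6800000000000
(4) = -10.74*v - 16.12
(5) = 9*j^2*exp(j) + 27*j*exp(j) - 18*j + 6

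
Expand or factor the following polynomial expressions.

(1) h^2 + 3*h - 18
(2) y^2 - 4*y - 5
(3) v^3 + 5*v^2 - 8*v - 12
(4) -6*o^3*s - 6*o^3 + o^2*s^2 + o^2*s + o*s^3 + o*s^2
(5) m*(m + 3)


(1) = (h - 3)*(h + 6)
(2) = (y - 5)*(y + 1)
(3) = (v - 2)*(v + 1)*(v + 6)
(4) = (-2*o + s)*(3*o + s)*(o*s + o)
(5) = m^2 + 3*m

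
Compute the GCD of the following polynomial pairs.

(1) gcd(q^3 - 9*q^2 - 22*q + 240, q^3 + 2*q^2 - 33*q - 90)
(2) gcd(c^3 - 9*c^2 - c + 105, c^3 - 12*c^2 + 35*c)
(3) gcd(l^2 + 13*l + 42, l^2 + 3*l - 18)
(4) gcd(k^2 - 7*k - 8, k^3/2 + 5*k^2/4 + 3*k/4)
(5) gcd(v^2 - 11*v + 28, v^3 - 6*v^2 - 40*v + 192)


(1) = q^2 - q - 30
(2) = gcd((c - 7)*(c - 5)*(c + 3), c*(c - 7)*(c - 5)) = c^2 - 12*c + 35
(3) = l + 6
(4) = gcd((k - 8)*(k + 1), k*(k/2 + 1/2)*(k + 3/2)) = k + 1
(5) = gcd((v - 7)*(v - 4), (v - 8)*(v - 4)*(v + 6)) = v - 4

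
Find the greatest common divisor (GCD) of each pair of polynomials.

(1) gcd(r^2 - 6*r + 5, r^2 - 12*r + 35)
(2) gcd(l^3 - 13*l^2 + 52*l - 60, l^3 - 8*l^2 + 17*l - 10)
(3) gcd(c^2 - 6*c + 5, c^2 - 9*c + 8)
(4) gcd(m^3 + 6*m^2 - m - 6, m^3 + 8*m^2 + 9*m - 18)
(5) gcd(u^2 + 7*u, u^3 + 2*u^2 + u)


(1) = gcd((r - 5)*(r - 1), (r - 7)*(r - 5)) = r - 5
(2) = l^2 - 7*l + 10
(3) = gcd((c - 5)*(c - 1), (c - 8)*(c - 1)) = c - 1
(4) = gcd((m - 1)*(m + 1)*(m + 6), (m - 1)*(m + 3)*(m + 6)) = m^2 + 5*m - 6
(5) = gcd(u*(u + 7), u*(u + 1)^2) = u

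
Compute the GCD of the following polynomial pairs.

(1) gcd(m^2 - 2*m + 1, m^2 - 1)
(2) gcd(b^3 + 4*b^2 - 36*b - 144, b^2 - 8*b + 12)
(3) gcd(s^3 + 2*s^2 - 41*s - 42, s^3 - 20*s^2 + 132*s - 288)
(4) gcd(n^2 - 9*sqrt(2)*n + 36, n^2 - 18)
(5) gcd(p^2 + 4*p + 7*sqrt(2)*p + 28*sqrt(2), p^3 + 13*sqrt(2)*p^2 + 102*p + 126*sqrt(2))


(1) = m - 1
(2) = gcd((b - 6)*(b + 4)*(b + 6), (b - 6)*(b - 2)) = b - 6
(3) = s - 6
(4) = n - 3*sqrt(2)
(5) = gcd((p + 4)*(p + 7*sqrt(2)), (p + 3*sqrt(2))^2*(p + 7*sqrt(2))) = p + 7*sqrt(2)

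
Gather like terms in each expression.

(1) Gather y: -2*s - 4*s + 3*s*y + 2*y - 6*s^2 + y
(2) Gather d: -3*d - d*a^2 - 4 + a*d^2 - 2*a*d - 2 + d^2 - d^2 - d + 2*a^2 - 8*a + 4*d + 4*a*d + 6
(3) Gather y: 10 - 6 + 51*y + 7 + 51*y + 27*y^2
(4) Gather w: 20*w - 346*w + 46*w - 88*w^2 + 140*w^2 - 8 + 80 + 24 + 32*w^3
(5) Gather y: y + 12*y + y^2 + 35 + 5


(1) = -6*s^2 - 6*s + y*(3*s + 3)
(2) = 2*a^2 + a*d^2 - 8*a + d*(-a^2 + 2*a)
(3) = 27*y^2 + 102*y + 11
(4) = 32*w^3 + 52*w^2 - 280*w + 96
(5) = y^2 + 13*y + 40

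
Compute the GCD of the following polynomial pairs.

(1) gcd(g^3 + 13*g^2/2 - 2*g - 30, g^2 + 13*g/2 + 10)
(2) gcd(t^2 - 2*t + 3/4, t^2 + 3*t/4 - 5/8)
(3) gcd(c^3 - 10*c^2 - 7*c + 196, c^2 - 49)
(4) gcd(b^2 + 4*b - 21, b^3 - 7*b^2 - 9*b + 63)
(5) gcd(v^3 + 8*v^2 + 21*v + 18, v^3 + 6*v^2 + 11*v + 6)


(1) = gcd((g - 2)*(g + 5/2)*(g + 6), (g + 5/2)*(g + 4)) = g + 5/2
(2) = gcd((t - 3/2)*(t - 1/2), (t - 1/2)*(t + 5/4)) = t - 1/2
(3) = c - 7
(4) = b - 3
(5) = gcd((v + 2)*(v + 3)^2, (v + 1)*(v + 2)*(v + 3)) = v^2 + 5*v + 6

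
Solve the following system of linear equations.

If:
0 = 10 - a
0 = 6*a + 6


Then:
No Solution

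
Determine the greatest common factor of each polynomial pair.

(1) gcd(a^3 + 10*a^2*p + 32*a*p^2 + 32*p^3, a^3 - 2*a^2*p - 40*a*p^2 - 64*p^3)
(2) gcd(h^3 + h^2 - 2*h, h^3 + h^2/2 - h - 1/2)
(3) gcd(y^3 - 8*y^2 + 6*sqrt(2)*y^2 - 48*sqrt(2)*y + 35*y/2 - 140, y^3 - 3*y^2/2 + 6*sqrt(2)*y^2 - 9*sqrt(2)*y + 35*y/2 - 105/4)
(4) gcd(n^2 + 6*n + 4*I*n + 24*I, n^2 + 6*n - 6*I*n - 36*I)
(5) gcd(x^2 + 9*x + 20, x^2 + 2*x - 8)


(1) = gcd((a + 2*p)*(a + 4*p)^2, (a - 8*p)*(a + 2*p)*(a + 4*p)) = a^2 + 6*a*p + 8*p^2
(2) = h - 1
(3) = gcd((y - 8)*(y + 5*sqrt(2)/2)*(y + 7*sqrt(2)/2), (y - 3/2)*(y + 5*sqrt(2)/2)*(y + 7*sqrt(2)/2)) = y^2 + 6*sqrt(2)*y + 35/2
(4) = gcd((n + 6)*(n + 4*I), (n + 6)*(n - 6*I)) = n + 6
(5) = x + 4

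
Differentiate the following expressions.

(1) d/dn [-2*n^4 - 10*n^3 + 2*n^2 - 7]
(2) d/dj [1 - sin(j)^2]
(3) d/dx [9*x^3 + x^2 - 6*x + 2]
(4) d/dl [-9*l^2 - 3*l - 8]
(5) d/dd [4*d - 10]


(1) = 2*n*(-4*n^2 - 15*n + 2)
(2) = -sin(2*j)
(3) = 27*x^2 + 2*x - 6
(4) = -18*l - 3
(5) = 4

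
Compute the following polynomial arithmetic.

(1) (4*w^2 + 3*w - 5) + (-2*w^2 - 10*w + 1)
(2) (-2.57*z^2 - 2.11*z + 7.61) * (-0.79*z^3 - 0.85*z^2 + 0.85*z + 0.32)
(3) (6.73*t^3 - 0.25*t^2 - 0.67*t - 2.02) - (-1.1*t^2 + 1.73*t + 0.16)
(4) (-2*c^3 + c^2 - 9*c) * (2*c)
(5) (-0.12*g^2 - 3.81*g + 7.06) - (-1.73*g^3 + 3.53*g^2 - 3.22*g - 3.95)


(1) = 2*w^2 - 7*w - 4
(2) = 2.0303*z^5 + 3.8514*z^4 - 6.4029*z^3 - 9.0844*z^2 + 5.7933*z + 2.4352
(3) = 6.73*t^3 + 0.85*t^2 - 2.4*t - 2.18
(4) = -4*c^4 + 2*c^3 - 18*c^2
(5) = 1.73*g^3 - 3.65*g^2 - 0.59*g + 11.01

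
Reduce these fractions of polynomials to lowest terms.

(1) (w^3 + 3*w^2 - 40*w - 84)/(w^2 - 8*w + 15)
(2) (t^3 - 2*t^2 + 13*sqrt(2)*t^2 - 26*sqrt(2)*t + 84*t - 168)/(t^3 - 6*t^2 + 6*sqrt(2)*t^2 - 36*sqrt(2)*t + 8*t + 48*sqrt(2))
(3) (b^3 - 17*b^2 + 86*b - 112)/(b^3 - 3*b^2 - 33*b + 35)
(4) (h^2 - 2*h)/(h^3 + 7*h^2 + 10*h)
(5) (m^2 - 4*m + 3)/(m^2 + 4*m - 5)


(1) = (w^3 + 3*w^2 - 40*w - 84)/(w^2 - 8*w + 15)
(2) = (t + 7*sqrt(2))/(t - 4)
(3) = (b^2 - 10*b + 16)/(b^2 + 4*b - 5)
(4) = (h - 2)/(h^2 + 7*h + 10)
(5) = (m - 3)/(m + 5)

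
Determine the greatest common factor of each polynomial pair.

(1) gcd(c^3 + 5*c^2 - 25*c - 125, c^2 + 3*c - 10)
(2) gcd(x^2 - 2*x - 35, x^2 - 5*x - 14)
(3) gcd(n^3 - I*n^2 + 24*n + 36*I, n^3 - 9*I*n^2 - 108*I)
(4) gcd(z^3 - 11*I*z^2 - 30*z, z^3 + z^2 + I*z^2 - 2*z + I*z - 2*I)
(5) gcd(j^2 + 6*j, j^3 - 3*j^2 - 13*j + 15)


(1) = gcd((c - 5)*(c + 5)^2, (c - 2)*(c + 5)) = c + 5
(2) = gcd((x - 7)*(x + 5), (x - 7)*(x + 2)) = x - 7
(3) = n^2 - 3*I*n + 18
(4) = 1
(5) = gcd(j*(j + 6), (j - 5)*(j - 1)*(j + 3)) = 1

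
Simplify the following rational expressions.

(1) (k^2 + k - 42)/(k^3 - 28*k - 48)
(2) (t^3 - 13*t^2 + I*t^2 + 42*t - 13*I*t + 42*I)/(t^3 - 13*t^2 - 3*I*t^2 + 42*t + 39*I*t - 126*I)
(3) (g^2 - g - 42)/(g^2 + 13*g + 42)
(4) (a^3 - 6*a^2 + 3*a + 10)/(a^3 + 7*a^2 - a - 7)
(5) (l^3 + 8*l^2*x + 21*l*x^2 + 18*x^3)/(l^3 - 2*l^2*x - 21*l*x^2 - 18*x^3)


(1) = (k + 7)/(k^2 + 6*k + 8)
(2) = (t + I)/(t - 3*I)
(3) = (g - 7)/(g + 7)
(4) = (a^2 - 7*a + 10)/(a^2 + 6*a - 7)
(5) = (-l^2 - 5*l*x - 6*x^2)/(-l^2 + 5*l*x + 6*x^2)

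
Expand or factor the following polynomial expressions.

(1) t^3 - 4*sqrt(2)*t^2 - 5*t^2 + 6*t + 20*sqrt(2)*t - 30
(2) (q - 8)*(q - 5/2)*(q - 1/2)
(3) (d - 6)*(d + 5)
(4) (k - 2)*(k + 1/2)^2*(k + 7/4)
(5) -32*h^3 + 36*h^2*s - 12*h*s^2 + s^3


(1) = (t - 5)*(t - 3*sqrt(2))*(t - sqrt(2))
(2) = q^3 - 11*q^2 + 101*q/4 - 10
(3) = d^2 - d - 30
(4) = k^4 + 3*k^3/4 - 7*k^2/2 - 57*k/16 - 7/8
(5) = (-8*h + s)*(-2*h + s)^2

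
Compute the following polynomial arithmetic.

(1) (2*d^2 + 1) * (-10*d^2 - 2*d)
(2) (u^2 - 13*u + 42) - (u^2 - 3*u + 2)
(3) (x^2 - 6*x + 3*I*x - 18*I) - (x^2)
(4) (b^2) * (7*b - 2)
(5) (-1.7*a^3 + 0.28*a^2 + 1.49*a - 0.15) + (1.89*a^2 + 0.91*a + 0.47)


(1) = -20*d^4 - 4*d^3 - 10*d^2 - 2*d
(2) = 40 - 10*u
(3) = -6*x + 3*I*x - 18*I
(4) = 7*b^3 - 2*b^2
(5) = -1.7*a^3 + 2.17*a^2 + 2.4*a + 0.32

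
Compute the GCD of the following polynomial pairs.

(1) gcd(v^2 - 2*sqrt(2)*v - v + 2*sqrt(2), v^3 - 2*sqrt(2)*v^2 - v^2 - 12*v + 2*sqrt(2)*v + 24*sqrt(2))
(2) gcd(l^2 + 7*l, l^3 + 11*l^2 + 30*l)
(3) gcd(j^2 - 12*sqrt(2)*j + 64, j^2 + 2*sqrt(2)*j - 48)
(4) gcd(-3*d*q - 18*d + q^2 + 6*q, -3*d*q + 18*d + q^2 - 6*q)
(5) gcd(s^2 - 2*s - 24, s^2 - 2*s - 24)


(1) = v - 2*sqrt(2)
(2) = gcd(l*(l + 7), l*(l + 5)*(l + 6)) = l
(3) = gcd((j - 8*sqrt(2))*(j - 4*sqrt(2)), (j - 4*sqrt(2))*(j + 6*sqrt(2))) = j - 4*sqrt(2)
(4) = gcd((-3*d + q)*(q + 6), (-3*d + q)*(q - 6)) = -3*d + q
(5) = s^2 - 2*s - 24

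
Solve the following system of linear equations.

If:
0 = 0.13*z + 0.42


Then:
z = -3.23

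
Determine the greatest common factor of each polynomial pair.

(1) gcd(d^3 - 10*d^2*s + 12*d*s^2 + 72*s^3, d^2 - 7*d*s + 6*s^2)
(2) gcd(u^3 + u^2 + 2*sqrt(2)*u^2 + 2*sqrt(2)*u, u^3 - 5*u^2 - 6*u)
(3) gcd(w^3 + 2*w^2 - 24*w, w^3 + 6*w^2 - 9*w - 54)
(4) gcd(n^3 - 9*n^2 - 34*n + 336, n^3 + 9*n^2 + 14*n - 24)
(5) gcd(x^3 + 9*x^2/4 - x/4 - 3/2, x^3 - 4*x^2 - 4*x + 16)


(1) = gcd((d - 6*s)^2*(d + 2*s), (d - 6*s)*(d - s)) = -d + 6*s
(2) = gcd(u*(u + 1)*(u + 2*sqrt(2)), u*(u - 6)*(u + 1)) = u^2 + u
(3) = gcd(w*(w - 4)*(w + 6), (w - 3)*(w + 3)*(w + 6)) = w + 6
(4) = gcd((n - 8)*(n - 7)*(n + 6), (n - 1)*(n + 4)*(n + 6)) = n + 6
(5) = gcd((x - 3/4)*(x + 1)*(x + 2), (x - 4)*(x - 2)*(x + 2)) = x + 2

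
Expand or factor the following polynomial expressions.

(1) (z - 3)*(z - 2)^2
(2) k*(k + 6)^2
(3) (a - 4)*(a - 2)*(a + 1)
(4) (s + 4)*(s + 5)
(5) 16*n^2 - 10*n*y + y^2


(1) = z^3 - 7*z^2 + 16*z - 12
(2) = k^3 + 12*k^2 + 36*k
(3) = a^3 - 5*a^2 + 2*a + 8
(4) = s^2 + 9*s + 20
(5) = (-8*n + y)*(-2*n + y)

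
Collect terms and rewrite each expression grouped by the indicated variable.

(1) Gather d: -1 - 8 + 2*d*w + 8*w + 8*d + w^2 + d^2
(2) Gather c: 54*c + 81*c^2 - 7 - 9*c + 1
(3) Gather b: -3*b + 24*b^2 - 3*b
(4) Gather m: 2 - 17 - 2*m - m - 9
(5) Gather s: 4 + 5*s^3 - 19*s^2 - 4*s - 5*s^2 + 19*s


(1) = d^2 + d*(2*w + 8) + w^2 + 8*w - 9
(2) = 81*c^2 + 45*c - 6
(3) = 24*b^2 - 6*b
(4) = -3*m - 24
(5) = 5*s^3 - 24*s^2 + 15*s + 4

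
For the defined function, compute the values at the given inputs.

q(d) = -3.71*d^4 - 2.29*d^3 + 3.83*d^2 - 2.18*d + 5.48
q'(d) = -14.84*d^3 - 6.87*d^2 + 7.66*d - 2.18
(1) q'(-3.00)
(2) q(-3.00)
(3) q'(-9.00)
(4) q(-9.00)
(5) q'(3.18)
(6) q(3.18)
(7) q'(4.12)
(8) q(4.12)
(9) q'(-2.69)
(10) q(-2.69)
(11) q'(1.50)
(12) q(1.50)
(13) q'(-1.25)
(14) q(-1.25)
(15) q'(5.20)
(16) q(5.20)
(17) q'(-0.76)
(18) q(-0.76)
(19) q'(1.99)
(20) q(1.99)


(1) = 313.69
(2) = -192.19
(3) = 10190.77
(4) = -22336.57
(5) = -524.51
(6) = -415.75
(7) = -1125.06
(8) = -1167.60
(9) = 216.36
(10) = -110.63
(11) = -56.23
(12) = -15.68
(13) = 6.50
(14) = 9.60
(15) = -2234.74
(16) = -2936.89
(17) = -5.46
(18) = 9.12
(19) = -131.09
(20) = -59.92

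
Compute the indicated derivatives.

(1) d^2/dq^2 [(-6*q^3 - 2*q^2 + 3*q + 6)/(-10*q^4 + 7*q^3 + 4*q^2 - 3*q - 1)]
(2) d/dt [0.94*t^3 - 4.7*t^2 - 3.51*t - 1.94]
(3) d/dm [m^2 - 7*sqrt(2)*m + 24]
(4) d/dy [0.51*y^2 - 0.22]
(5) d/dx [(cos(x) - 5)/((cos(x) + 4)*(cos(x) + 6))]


(1) = 2*(600*q^9 + 600*q^8 - 1500*q^7 - 5570*q^6 + 5517*q^5 + 552*q^4 - 1315*q^3 + 402*q^2 + 72*q - 67)/(1000*q^12 - 2100*q^11 + 270*q^10 + 2237*q^9 - 1068*q^8 - 1035*q^7 + 617*q^6 + 303*q^5 - 156*q^4 - 66*q^3 + 15*q^2 + 9*q + 1)
(2) = 2.82*t^2 - 9.4*t - 3.51
(3) = 2*m - 7*sqrt(2)
(4) = 1.02*y
(5) = (cos(x)^2 - 10*cos(x) - 74)*sin(x)/((cos(x) + 4)^2*(cos(x) + 6)^2)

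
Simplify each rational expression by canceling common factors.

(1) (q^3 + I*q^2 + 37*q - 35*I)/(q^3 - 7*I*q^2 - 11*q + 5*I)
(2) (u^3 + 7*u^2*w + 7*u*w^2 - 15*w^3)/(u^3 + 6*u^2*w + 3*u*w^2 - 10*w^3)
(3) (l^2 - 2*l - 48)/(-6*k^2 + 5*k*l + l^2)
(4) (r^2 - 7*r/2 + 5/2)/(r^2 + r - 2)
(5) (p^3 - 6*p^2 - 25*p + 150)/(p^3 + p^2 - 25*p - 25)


(1) = (q + 7*I)/(q - I)
(2) = (u + 3*w)/(u + 2*w)
(3) = (-l^2 + 2*l + 48)/(6*k^2 - 5*k*l - l^2)
(4) = (2*r - 5)/(2*r + 4)
(5) = (p - 6)/(p + 1)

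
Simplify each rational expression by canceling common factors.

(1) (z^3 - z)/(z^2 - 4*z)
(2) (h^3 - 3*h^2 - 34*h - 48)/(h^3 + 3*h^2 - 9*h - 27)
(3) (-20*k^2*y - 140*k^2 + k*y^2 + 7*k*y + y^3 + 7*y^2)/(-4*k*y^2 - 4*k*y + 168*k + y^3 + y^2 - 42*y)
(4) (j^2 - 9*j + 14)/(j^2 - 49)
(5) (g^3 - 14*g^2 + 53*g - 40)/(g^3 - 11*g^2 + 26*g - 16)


(1) = (z^2 - 1)/(z - 4)
(2) = (h^2 - 6*h - 16)/(h^2 - 9)
(3) = (5*k + y)/(y - 6)
(4) = (j - 2)/(j + 7)
(5) = (g - 5)/(g - 2)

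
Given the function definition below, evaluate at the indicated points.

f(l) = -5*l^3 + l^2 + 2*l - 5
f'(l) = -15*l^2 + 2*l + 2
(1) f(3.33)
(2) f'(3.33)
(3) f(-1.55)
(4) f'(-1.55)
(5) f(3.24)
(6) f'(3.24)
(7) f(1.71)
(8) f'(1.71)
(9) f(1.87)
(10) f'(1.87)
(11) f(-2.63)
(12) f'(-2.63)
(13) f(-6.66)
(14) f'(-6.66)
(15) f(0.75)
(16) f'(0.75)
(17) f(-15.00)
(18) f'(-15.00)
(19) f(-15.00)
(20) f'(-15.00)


(1) = -171.88
(2) = -157.67
(3) = 12.92
(4) = -37.14
(5) = -158.08
(6) = -148.98
(7) = -23.66
(8) = -38.44
(9) = -30.46
(10) = -46.71
(11) = 87.61
(12) = -107.01
(13) = 1503.08
(14) = -676.65
(15) = -5.05
(16) = -4.94
(17) = 17065.00
(18) = -3403.00
(19) = 17065.00
(20) = -3403.00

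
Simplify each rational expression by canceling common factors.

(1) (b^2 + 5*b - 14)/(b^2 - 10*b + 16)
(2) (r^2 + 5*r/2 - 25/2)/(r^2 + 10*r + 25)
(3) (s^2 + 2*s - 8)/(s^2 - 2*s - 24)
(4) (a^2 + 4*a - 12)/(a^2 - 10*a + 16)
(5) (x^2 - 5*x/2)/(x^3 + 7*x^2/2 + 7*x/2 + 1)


(1) = (b + 7)/(b - 8)
(2) = (2*r - 5)/(2*r + 10)
(3) = (s - 2)/(s - 6)
(4) = (a + 6)/(a - 8)
(5) = (2*x^2 - 5*x)/(2*x^3 + 7*x^2 + 7*x + 2)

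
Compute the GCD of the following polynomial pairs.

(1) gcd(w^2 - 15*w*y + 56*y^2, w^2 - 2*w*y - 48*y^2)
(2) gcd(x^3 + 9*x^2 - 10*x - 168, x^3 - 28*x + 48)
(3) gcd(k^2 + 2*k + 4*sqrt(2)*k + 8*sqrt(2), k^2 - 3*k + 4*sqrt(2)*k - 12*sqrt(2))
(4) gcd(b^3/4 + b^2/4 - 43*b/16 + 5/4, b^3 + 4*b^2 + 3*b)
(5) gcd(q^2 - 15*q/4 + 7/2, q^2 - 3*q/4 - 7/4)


(1) = -w + 8*y
(2) = x^2 + 2*x - 24
(3) = k + 4*sqrt(2)
(4) = gcd((b/4 + 1)*(b - 5/2)*(b - 1/2), b*(b + 1)*(b + 3)) = 1
(5) = gcd((q - 2)*(q - 7/4), (q - 7/4)*(q + 1)) = q - 7/4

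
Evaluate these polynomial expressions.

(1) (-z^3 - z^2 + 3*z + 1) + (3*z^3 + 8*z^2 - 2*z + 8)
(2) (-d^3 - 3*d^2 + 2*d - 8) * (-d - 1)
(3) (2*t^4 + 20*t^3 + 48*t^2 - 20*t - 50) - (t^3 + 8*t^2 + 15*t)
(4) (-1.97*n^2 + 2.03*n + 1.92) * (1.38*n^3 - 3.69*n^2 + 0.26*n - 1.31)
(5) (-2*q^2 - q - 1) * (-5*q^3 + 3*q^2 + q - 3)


(1) = 2*z^3 + 7*z^2 + z + 9
(2) = d^4 + 4*d^3 + d^2 + 6*d + 8
(3) = 2*t^4 + 19*t^3 + 40*t^2 - 35*t - 50
(4) = -2.7186*n^5 + 10.0707*n^4 - 5.3533*n^3 - 3.9763*n^2 - 2.1601*n - 2.5152
(5) = 10*q^5 - q^4 + 2*q^2 + 2*q + 3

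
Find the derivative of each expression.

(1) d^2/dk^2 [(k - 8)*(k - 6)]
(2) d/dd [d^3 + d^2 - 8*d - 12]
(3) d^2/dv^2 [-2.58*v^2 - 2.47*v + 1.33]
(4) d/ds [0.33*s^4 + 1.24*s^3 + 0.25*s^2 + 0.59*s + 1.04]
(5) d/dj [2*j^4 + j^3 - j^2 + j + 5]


(1) = 2
(2) = 3*d^2 + 2*d - 8
(3) = -5.16000000000000
(4) = 1.32*s^3 + 3.72*s^2 + 0.5*s + 0.59
(5) = 8*j^3 + 3*j^2 - 2*j + 1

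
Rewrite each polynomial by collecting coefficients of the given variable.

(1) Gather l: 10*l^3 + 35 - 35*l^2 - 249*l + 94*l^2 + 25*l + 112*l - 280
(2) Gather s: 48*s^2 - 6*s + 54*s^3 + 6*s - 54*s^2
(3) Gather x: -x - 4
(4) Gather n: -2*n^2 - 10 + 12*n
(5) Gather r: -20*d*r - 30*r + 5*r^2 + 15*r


(1) = 10*l^3 + 59*l^2 - 112*l - 245
(2) = 54*s^3 - 6*s^2
(3) = -x - 4
(4) = -2*n^2 + 12*n - 10
(5) = 5*r^2 + r*(-20*d - 15)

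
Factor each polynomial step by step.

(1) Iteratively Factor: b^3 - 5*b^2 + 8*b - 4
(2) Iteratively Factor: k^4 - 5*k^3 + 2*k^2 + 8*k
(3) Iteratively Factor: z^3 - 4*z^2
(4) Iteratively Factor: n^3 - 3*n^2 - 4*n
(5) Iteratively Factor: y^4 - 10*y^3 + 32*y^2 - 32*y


(1) = (b - 1)*(b^2 - 4*b + 4) = (b - 2)*(b - 1)*(b - 2)
(2) = (k)*(k^3 - 5*k^2 + 2*k + 8) = k*(k - 2)*(k^2 - 3*k - 4) = k*(k - 4)*(k - 2)*(k + 1)
(3) = (z)*(z^2 - 4*z) = z*(z - 4)*(z)
(4) = (n - 4)*(n^2 + n) = n*(n - 4)*(n + 1)
(5) = (y - 2)*(y^3 - 8*y^2 + 16*y) = (y - 4)*(y - 2)*(y^2 - 4*y) = y*(y - 4)*(y - 2)*(y - 4)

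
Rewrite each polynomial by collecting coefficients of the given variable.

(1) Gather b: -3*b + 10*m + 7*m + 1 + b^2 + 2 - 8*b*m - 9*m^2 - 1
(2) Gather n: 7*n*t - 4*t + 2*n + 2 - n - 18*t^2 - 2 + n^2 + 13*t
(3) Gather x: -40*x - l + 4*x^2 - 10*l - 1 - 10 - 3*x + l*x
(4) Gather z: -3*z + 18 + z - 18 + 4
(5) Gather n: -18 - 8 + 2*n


(1) = b^2 + b*(-8*m - 3) - 9*m^2 + 17*m + 2
(2) = n^2 + n*(7*t + 1) - 18*t^2 + 9*t
(3) = -11*l + 4*x^2 + x*(l - 43) - 11
(4) = 4 - 2*z
(5) = 2*n - 26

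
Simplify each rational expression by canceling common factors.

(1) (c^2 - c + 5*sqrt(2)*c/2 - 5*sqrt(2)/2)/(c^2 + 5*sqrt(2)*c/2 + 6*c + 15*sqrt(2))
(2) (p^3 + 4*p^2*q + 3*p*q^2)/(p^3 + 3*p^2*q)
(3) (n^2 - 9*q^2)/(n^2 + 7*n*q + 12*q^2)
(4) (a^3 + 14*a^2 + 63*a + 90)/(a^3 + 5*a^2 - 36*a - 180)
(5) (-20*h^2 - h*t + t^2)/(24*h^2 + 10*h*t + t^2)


(1) = (4*c - 4)/(4*c + 24)
(2) = (p + q)/p
(3) = (n - 3*q)/(n + 4*q)
(4) = (a + 3)/(a - 6)
(5) = (-5*h + t)/(6*h + t)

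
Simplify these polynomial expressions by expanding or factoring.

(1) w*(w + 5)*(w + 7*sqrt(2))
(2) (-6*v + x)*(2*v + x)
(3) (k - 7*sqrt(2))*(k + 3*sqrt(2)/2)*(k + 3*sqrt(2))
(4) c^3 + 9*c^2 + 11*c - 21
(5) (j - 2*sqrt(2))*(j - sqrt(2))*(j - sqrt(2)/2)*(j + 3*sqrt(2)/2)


(1) = w^3 + 5*w^2 + 7*sqrt(2)*w^2 + 35*sqrt(2)*w
(2) = -12*v^2 - 4*v*x + x^2
(3) = k^3 - 5*sqrt(2)*k^2/2 - 54*k - 63*sqrt(2)
(4) = (c - 1)*(c + 3)*(c + 7)
(5) = j^4 - 2*sqrt(2)*j^3 - 7*j^2/2 + 17*sqrt(2)*j/2 - 6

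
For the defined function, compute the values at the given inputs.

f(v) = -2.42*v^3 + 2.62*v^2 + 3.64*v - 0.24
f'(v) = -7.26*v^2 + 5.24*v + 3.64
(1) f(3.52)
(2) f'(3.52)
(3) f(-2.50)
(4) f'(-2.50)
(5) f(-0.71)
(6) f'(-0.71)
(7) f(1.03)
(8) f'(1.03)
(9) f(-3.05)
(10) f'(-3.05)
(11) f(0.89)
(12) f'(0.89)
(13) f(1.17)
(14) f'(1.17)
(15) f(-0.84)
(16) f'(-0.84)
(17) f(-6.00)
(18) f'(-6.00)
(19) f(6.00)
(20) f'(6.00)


(1) = -60.51
(2) = -67.87
(3) = 44.85
(4) = -54.84
(5) = -0.64
(6) = -3.74
(7) = 3.64
(8) = 1.34
(9) = 81.69
(10) = -79.88
(11) = 3.37
(12) = 2.55
(13) = 3.73
(14) = -0.17
(15) = -0.01
(16) = -5.88
(17) = 594.96
(18) = -289.16
(19) = -406.80
(20) = -226.28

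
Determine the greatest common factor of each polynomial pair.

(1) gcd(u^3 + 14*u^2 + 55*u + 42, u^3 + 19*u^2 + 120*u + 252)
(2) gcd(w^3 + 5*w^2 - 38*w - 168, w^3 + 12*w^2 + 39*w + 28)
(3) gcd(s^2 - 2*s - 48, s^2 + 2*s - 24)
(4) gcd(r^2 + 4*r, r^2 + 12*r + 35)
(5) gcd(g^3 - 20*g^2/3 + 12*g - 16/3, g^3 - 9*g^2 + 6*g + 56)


(1) = u^2 + 13*u + 42
(2) = w^2 + 11*w + 28
(3) = s + 6
(4) = gcd(r*(r + 4), (r + 5)*(r + 7)) = 1
(5) = gcd((g - 4)*(g - 2)*(g - 2/3), (g - 7)*(g - 4)*(g + 2)) = g - 4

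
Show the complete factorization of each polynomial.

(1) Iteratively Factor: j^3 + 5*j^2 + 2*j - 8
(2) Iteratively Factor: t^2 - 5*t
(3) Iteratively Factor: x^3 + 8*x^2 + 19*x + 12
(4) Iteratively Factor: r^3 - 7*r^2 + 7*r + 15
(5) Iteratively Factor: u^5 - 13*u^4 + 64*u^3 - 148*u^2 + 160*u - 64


(1) = (j - 1)*(j^2 + 6*j + 8) = (j - 1)*(j + 2)*(j + 4)
(2) = (t - 5)*(t)
(3) = (x + 3)*(x^2 + 5*x + 4) = (x + 1)*(x + 3)*(x + 4)
(4) = (r - 3)*(r^2 - 4*r - 5) = (r - 5)*(r - 3)*(r + 1)
(5) = (u - 4)*(u^4 - 9*u^3 + 28*u^2 - 36*u + 16) = (u - 4)^2*(u^3 - 5*u^2 + 8*u - 4) = (u - 4)^2*(u - 1)*(u^2 - 4*u + 4) = (u - 4)^2*(u - 2)*(u - 1)*(u - 2)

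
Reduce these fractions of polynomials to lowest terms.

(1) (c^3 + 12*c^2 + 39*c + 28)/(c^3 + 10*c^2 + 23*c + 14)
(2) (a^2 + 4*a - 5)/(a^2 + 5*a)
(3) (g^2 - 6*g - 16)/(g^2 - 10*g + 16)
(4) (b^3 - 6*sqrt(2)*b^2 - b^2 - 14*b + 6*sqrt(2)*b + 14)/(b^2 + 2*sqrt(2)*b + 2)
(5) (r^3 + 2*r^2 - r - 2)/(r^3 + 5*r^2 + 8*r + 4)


(1) = (c + 4)/(c + 2)
(2) = (a - 1)/a
(3) = (g + 2)/(g - 2)
(4) = (b^2 + b*(-7*sqrt(2) - 1) + 7*sqrt(2))/(b + sqrt(2))
(5) = (r - 1)/(r + 2)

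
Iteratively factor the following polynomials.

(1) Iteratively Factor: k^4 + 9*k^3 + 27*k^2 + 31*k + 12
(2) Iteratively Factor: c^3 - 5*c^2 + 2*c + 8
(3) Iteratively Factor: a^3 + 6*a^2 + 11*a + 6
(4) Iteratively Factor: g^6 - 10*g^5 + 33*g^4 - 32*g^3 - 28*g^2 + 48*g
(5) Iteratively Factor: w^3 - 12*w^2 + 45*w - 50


(1) = (k + 1)*(k^3 + 8*k^2 + 19*k + 12) = (k + 1)*(k + 4)*(k^2 + 4*k + 3) = (k + 1)*(k + 3)*(k + 4)*(k + 1)
(2) = (c - 2)*(c^2 - 3*c - 4) = (c - 4)*(c - 2)*(c + 1)
(3) = (a + 1)*(a^2 + 5*a + 6) = (a + 1)*(a + 2)*(a + 3)
(4) = (g - 2)*(g^5 - 8*g^4 + 17*g^3 + 2*g^2 - 24*g) = (g - 2)^2*(g^4 - 6*g^3 + 5*g^2 + 12*g) = (g - 3)*(g - 2)^2*(g^3 - 3*g^2 - 4*g) = g*(g - 3)*(g - 2)^2*(g^2 - 3*g - 4) = g*(g - 4)*(g - 3)*(g - 2)^2*(g + 1)
(5) = (w - 5)*(w^2 - 7*w + 10) = (w - 5)*(w - 2)*(w - 5)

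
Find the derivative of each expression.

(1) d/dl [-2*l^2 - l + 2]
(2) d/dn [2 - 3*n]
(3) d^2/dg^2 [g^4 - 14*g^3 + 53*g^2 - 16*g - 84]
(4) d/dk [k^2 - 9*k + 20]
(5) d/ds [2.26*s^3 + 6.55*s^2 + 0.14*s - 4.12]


(1) = -4*l - 1
(2) = -3
(3) = 12*g^2 - 84*g + 106
(4) = 2*k - 9
(5) = 6.78*s^2 + 13.1*s + 0.14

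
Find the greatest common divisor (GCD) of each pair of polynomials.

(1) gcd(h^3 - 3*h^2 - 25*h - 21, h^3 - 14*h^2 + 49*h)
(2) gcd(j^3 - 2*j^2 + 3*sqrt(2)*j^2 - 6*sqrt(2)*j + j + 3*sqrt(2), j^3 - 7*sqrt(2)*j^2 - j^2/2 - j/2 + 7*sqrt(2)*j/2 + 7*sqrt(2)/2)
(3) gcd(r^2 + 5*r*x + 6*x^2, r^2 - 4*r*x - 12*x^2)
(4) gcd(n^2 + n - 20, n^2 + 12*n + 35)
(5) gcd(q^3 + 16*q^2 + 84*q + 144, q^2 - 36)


(1) = h - 7
(2) = j - 1
(3) = gcd((r + 2*x)*(r + 3*x), (r - 6*x)*(r + 2*x)) = r + 2*x
(4) = n + 5
(5) = gcd((q + 4)*(q + 6)^2, (q - 6)*(q + 6)) = q + 6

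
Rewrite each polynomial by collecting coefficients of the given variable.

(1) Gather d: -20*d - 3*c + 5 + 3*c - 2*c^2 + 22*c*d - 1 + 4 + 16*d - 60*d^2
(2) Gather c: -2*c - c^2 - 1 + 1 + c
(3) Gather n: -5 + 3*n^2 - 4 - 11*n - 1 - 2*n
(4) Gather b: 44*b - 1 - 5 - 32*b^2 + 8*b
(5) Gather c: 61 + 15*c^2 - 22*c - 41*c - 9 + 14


(1) = -2*c^2 - 60*d^2 + d*(22*c - 4) + 8
(2) = -c^2 - c
(3) = 3*n^2 - 13*n - 10
(4) = -32*b^2 + 52*b - 6
(5) = 15*c^2 - 63*c + 66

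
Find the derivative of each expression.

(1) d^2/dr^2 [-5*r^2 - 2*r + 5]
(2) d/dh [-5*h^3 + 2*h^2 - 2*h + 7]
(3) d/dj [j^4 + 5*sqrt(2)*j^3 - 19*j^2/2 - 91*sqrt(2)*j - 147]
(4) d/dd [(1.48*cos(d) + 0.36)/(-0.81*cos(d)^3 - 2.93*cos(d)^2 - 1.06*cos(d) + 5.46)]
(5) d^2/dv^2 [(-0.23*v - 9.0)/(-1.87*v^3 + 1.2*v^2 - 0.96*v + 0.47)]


(1) = -10
(2) = -15*h^2 + 4*h - 2
(3) = 4*j^3 + 15*sqrt(2)*j^2 - 19*j - 91*sqrt(2)
(4) = -(2.3976*cos(d)^3 + 5.2112*cos(d)^2 + 2.1096*cos(d) + 8.4624)*sin(d)/(0.81*cos(d)^3 + 2.93*cos(d)^2 + 1.06*cos(d) - 5.46)^2
(5) = (4.825722*v^5 + 374.56848*v^4 - 323.299392*v^3 + 177.126564*v^2 - 15.52572*v + 6.644352)/(6.539203*v^9 - 12.58884*v^8 + 18.149472*v^7 - 19.584069*v^6 + 15.645456*v^5 - 10.410624*v^4 + 5.372625*v^3 - 2.094696*v^2 + 0.636192*v - 0.103823)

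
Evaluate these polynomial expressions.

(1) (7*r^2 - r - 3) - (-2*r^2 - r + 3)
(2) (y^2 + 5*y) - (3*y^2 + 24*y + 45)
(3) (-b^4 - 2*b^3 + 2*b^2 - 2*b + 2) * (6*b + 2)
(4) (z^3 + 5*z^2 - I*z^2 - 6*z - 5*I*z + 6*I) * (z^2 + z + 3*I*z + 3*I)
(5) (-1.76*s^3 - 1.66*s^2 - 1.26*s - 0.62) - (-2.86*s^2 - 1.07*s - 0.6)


(1) = 9*r^2 - 6
(2) = -2*y^2 - 19*y - 45
(3) = -6*b^5 - 14*b^4 + 8*b^3 - 8*b^2 + 8*b + 4
(4) = z^5 + 6*z^4 + 2*I*z^4 + 2*z^3 + 12*I*z^3 + 12*z^2 - 2*I*z^2 - 3*z - 12*I*z - 18
(5) = -1.76*s^3 + 1.2*s^2 - 0.19*s - 0.02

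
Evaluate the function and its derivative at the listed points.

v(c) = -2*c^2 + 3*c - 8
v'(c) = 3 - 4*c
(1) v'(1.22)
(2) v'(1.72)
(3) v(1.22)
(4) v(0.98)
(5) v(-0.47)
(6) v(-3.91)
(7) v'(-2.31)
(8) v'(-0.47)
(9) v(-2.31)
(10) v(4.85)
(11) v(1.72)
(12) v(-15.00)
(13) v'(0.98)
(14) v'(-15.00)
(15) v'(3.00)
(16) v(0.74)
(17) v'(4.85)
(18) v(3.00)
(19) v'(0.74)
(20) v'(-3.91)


(1) = -1.88
(2) = -3.88
(3) = -7.32
(4) = -6.98
(5) = -9.85
(6) = -50.31
(7) = 12.24
(8) = 4.88
(9) = -25.60
(10) = -40.49
(11) = -8.76
(12) = -503.00
(13) = -0.92
(14) = 63.00
(15) = -9.00
(16) = -6.88
(17) = -16.40
(18) = -17.00
(19) = 0.04
(20) = 18.64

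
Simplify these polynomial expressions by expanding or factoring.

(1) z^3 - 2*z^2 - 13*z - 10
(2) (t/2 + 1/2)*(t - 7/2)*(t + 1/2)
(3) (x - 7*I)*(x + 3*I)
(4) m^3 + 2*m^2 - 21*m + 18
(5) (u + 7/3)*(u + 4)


(1) = (z - 5)*(z + 1)*(z + 2)
(2) = t^3/2 - t^2 - 19*t/8 - 7/8
(3) = x^2 - 4*I*x + 21
(4) = (m - 3)*(m - 1)*(m + 6)
(5) = u^2 + 19*u/3 + 28/3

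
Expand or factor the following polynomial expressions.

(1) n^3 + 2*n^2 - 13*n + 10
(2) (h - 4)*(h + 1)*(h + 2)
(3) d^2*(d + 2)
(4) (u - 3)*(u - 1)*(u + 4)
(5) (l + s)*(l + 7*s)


(1) = (n - 2)*(n - 1)*(n + 5)
(2) = h^3 - h^2 - 10*h - 8
(3) = d^3 + 2*d^2
(4) = u^3 - 13*u + 12
(5) = l^2 + 8*l*s + 7*s^2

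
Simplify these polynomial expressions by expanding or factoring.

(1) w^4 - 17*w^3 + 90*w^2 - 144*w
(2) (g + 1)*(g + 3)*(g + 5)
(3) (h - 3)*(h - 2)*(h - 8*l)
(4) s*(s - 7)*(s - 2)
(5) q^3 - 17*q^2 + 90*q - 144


(1) = w*(w - 8)*(w - 6)*(w - 3)
(2) = g^3 + 9*g^2 + 23*g + 15
(3) = h^3 - 8*h^2*l - 5*h^2 + 40*h*l + 6*h - 48*l
(4) = s^3 - 9*s^2 + 14*s
(5) = (q - 8)*(q - 6)*(q - 3)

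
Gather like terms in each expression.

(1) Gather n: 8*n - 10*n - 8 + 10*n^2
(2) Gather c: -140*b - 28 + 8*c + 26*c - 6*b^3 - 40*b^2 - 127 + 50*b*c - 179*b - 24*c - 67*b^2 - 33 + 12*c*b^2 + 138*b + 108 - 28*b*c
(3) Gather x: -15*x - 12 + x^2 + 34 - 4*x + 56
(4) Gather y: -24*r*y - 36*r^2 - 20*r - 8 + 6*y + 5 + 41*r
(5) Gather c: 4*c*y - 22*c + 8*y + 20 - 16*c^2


(1) = 10*n^2 - 2*n - 8
(2) = -6*b^3 - 107*b^2 - 181*b + c*(12*b^2 + 22*b + 10) - 80
(3) = x^2 - 19*x + 78
(4) = -36*r^2 + 21*r + y*(6 - 24*r) - 3
(5) = -16*c^2 + c*(4*y - 22) + 8*y + 20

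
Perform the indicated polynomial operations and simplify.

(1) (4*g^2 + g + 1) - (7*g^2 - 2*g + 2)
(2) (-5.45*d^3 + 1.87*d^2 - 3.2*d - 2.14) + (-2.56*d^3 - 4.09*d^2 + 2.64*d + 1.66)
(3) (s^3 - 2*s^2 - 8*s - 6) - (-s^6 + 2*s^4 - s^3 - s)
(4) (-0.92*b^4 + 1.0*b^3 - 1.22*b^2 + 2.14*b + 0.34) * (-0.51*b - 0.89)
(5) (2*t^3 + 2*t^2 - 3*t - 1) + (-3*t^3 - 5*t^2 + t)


(1) = -3*g^2 + 3*g - 1
(2) = -8.01*d^3 - 2.22*d^2 - 0.56*d - 0.48
(3) = s^6 - 2*s^4 + 2*s^3 - 2*s^2 - 7*s - 6
(4) = 0.4692*b^5 + 0.3088*b^4 - 0.2678*b^3 - 0.0056*b^2 - 2.078*b - 0.3026
(5) = -t^3 - 3*t^2 - 2*t - 1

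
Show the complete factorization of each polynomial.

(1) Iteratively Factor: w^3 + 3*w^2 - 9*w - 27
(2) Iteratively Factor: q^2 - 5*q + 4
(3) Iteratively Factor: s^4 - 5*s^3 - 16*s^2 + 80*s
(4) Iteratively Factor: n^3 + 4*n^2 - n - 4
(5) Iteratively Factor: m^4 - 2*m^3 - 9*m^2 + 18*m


(1) = (w + 3)*(w^2 - 9) = (w + 3)^2*(w - 3)
(2) = (q - 1)*(q - 4)
(3) = (s - 4)*(s^3 - s^2 - 20*s) = (s - 4)*(s + 4)*(s^2 - 5*s) = (s - 5)*(s - 4)*(s + 4)*(s)
(4) = (n - 1)*(n^2 + 5*n + 4) = (n - 1)*(n + 4)*(n + 1)
(5) = (m - 2)*(m^3 - 9*m) = (m - 3)*(m - 2)*(m^2 + 3*m) = (m - 3)*(m - 2)*(m + 3)*(m)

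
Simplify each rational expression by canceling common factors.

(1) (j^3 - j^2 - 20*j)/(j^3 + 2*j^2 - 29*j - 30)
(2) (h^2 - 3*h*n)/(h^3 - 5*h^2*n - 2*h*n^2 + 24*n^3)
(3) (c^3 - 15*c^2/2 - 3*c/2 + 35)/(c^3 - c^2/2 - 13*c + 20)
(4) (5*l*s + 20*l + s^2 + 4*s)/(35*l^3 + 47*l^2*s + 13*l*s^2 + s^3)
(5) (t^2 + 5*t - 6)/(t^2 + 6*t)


(1) = (j^2 + 4*j)/(j^2 + 7*j + 6)
(2) = h/(h^2 - 2*h*n - 8*n^2)
(3) = (c^2 - 5*c - 14)/(c^2 + 2*c - 8)
(4) = (s + 4)/(7*l^2 + 8*l*s + s^2)
(5) = (t - 1)/t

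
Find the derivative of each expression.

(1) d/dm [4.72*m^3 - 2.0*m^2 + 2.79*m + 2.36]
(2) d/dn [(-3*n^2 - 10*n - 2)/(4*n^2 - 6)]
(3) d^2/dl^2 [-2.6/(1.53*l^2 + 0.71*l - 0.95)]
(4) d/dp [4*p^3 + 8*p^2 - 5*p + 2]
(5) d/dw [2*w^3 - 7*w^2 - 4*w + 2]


(1) = 14.16*m^2 - 4.0*m + 2.79
(2) = (10*n^2 + 13*n + 15)/(4*n^4 - 12*n^2 + 9)
(3) = (12.17268*l^2 + 5.64876*l - 2.6*(3.06*l + 0.71)*(6.12*l + 1.42) - 7.5582)/(1.53*l^2 + 0.71*l - 0.95)^3
(4) = 12*p^2 + 16*p - 5
(5) = 6*w^2 - 14*w - 4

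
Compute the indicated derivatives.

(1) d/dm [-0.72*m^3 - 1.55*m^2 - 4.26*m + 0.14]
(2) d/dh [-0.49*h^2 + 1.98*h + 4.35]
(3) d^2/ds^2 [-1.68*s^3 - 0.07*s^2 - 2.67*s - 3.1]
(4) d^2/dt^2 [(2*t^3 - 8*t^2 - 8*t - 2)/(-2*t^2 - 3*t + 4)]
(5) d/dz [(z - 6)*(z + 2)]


(1) = -2.16*m^2 - 3.1*m - 4.26
(2) = 1.98 - 0.98*h
(3) = -10.08*s - 0.14
(4) = 4*(-25*t^3 + 144*t^2 + 66*t + 129)/(8*t^6 + 36*t^5 + 6*t^4 - 117*t^3 - 12*t^2 + 144*t - 64)
(5) = 2*z - 4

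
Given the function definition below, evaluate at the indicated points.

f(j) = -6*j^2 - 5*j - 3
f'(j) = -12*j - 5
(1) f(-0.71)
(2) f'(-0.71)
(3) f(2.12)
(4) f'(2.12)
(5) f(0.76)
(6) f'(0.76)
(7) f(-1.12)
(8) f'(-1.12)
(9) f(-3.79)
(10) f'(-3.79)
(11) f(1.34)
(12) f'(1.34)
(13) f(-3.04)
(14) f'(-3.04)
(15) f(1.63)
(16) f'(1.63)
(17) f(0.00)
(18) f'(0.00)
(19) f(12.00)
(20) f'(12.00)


(1) = -2.47
(2) = 3.52
(3) = -40.57
(4) = -30.44
(5) = -10.27
(6) = -14.12
(7) = -4.93
(8) = 8.44
(9) = -70.23
(10) = 40.48
(11) = -20.47
(12) = -21.08
(13) = -43.25
(14) = 31.48
(15) = -27.09
(16) = -24.56
(17) = -3.00
(18) = -5.00
(19) = -927.00
(20) = -149.00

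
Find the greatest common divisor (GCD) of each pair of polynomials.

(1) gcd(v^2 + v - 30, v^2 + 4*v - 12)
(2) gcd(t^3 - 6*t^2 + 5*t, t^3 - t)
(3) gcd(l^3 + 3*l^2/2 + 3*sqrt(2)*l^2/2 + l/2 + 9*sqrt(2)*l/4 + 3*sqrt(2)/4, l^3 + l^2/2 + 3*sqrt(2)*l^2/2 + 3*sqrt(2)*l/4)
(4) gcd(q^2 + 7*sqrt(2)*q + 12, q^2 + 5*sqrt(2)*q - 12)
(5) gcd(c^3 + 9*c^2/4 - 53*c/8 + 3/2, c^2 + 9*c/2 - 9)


(1) = gcd((v - 5)*(v + 6), (v - 2)*(v + 6)) = v + 6
(2) = gcd(t*(t - 5)*(t - 1), t*(t - 1)*(t + 1)) = t^2 - t
(3) = l^2 + l*(1/2 + 3*sqrt(2)/2) + 3*sqrt(2)/4
(4) = gcd((q + sqrt(2))*(q + 6*sqrt(2)), (q - sqrt(2))*(q + 6*sqrt(2))) = q + 6*sqrt(2)
(5) = c - 3/2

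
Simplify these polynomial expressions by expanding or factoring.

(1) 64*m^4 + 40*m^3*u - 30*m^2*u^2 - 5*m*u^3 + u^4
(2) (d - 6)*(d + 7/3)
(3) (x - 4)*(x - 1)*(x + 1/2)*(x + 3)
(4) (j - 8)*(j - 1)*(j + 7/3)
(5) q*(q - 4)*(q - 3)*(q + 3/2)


(1) = (-8*m + u)*(-2*m + u)*(m + u)*(4*m + u)
(2) = d^2 - 11*d/3 - 14
(3) = x^4 - 3*x^3/2 - 12*x^2 + 13*x/2 + 6
(4) = j^3 - 20*j^2/3 - 13*j + 56/3
(5) = q^4 - 11*q^3/2 + 3*q^2/2 + 18*q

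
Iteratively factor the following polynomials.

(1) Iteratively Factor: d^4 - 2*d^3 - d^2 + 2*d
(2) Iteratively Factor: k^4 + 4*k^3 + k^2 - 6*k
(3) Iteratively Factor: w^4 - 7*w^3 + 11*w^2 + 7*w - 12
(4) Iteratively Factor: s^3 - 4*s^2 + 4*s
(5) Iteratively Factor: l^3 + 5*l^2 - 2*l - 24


(1) = (d)*(d^3 - 2*d^2 - d + 2) = d*(d - 2)*(d^2 - 1) = d*(d - 2)*(d - 1)*(d + 1)
(2) = (k)*(k^3 + 4*k^2 + k - 6) = k*(k + 2)*(k^2 + 2*k - 3) = k*(k + 2)*(k + 3)*(k - 1)
(3) = (w - 4)*(w^3 - 3*w^2 - w + 3) = (w - 4)*(w - 3)*(w^2 - 1) = (w - 4)*(w - 3)*(w - 1)*(w + 1)
(4) = (s - 2)*(s^2 - 2*s) = s*(s - 2)*(s - 2)
(5) = (l - 2)*(l^2 + 7*l + 12) = (l - 2)*(l + 3)*(l + 4)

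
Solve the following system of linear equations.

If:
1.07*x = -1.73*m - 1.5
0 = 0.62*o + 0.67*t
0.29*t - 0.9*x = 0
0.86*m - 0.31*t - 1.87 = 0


Then:
m = 0.22
o = 5.87
t = -5.43
x = -1.75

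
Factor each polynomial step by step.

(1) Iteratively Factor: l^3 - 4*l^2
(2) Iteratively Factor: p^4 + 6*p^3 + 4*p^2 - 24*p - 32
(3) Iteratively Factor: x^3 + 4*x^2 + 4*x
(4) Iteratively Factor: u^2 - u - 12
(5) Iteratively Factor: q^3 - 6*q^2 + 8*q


(1) = (l)*(l^2 - 4*l) = l*(l - 4)*(l)
(2) = (p + 2)*(p^3 + 4*p^2 - 4*p - 16) = (p - 2)*(p + 2)*(p^2 + 6*p + 8) = (p - 2)*(p + 2)*(p + 4)*(p + 2)
(3) = (x + 2)*(x^2 + 2*x) = x*(x + 2)*(x + 2)
(4) = (u + 3)*(u - 4)
(5) = (q - 2)*(q^2 - 4*q) = (q - 4)*(q - 2)*(q)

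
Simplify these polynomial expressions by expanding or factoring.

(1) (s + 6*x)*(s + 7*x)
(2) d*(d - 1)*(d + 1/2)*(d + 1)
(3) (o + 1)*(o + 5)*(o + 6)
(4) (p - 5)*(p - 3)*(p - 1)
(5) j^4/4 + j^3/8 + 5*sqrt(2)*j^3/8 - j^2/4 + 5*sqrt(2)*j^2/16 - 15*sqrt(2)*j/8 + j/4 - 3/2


(1) = s^2 + 13*s*x + 42*x^2
(2) = d^4 + d^3/2 - d^2 - d/2
(3) = o^3 + 12*o^2 + 41*o + 30
(4) = p^3 - 9*p^2 + 23*p - 15
(5) = (j/2 + 1)*(j/2 + sqrt(2))*(j - 3/2)*(j + sqrt(2)/2)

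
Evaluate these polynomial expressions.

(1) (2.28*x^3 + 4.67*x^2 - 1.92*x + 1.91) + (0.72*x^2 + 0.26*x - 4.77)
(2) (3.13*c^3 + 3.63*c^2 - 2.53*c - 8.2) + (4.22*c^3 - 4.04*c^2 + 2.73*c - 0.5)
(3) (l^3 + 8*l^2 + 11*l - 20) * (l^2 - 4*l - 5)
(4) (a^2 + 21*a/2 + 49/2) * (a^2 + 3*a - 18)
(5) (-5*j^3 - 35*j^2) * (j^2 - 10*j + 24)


(1) = 2.28*x^3 + 5.39*x^2 - 1.66*x - 2.86
(2) = 7.35*c^3 - 0.41*c^2 + 0.2*c - 8.7
(3) = l^5 + 4*l^4 - 26*l^3 - 104*l^2 + 25*l + 100
(4) = a^4 + 27*a^3/2 + 38*a^2 - 231*a/2 - 441
(5) = -5*j^5 + 15*j^4 + 230*j^3 - 840*j^2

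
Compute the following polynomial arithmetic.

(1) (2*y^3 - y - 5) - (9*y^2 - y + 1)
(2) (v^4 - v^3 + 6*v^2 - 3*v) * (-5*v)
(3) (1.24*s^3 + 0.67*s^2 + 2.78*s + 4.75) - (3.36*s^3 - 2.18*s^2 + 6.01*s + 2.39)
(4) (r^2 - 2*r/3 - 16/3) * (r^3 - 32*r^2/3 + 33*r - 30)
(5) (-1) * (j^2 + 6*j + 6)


(1) = 2*y^3 - 9*y^2 - 6
(2) = -5*v^5 + 5*v^4 - 30*v^3 + 15*v^2
(3) = -2.12*s^3 + 2.85*s^2 - 3.23*s + 2.36
(4) = r^5 - 34*r^4/3 + 313*r^3/9 + 44*r^2/9 - 156*r + 160
(5) = -j^2 - 6*j - 6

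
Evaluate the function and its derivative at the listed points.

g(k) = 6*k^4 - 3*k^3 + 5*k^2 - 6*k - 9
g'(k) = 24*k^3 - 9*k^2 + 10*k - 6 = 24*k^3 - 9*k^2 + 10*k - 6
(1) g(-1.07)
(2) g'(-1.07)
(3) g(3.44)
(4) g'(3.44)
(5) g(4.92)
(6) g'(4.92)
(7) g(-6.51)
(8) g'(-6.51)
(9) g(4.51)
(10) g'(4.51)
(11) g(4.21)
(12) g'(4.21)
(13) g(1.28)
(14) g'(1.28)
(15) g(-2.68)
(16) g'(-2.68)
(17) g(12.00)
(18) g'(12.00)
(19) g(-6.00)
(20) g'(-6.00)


(1) = 14.68
(2) = -56.41
(3) = 747.61
(4) = 898.88
(5) = 3240.92
(6) = 2683.63
(7) = 11846.08
(8) = -7073.99
(9) = 2272.76
(10) = 2057.65
(11) = 1715.37
(12) = 1667.43
(13) = 1.33
(14) = 42.39
(15) = 410.26
(16) = -559.41
(17) = 119871.00
(18) = 40290.00
(19) = 8631.00
(20) = -5574.00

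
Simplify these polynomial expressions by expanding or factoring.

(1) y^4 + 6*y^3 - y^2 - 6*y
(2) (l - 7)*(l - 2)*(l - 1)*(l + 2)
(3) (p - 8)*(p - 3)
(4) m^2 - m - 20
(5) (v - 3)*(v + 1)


(1) = y*(y - 1)*(y + 1)*(y + 6)
(2) = l^4 - 8*l^3 + 3*l^2 + 32*l - 28
(3) = p^2 - 11*p + 24
(4) = (m - 5)*(m + 4)
(5) = v^2 - 2*v - 3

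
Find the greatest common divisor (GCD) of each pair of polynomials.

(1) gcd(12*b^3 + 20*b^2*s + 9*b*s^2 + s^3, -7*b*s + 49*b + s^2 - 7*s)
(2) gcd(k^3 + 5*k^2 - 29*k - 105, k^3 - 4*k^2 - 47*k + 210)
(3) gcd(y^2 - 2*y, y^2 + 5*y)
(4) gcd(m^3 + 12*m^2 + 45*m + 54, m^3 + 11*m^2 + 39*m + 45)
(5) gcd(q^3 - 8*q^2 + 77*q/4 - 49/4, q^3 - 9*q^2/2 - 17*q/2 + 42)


(1) = gcd((b + s)*(2*b + s)*(6*b + s), (-7*b + s)*(s - 7)) = 1
(2) = k^2 + 2*k - 35
(3) = gcd(y*(y - 2), y*(y + 5)) = y
(4) = gcd((m + 3)^2*(m + 6), (m + 3)^2*(m + 5)) = m^2 + 6*m + 9
(5) = q - 7/2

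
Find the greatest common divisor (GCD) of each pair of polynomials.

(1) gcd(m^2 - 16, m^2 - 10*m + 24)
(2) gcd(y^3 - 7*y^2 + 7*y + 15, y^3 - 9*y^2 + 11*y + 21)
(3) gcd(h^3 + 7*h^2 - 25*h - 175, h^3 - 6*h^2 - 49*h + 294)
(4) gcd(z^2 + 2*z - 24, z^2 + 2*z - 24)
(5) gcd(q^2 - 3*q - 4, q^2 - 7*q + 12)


(1) = m - 4
(2) = gcd((y - 5)*(y - 3)*(y + 1), (y - 7)*(y - 3)*(y + 1)) = y^2 - 2*y - 3
(3) = gcd((h - 5)*(h + 5)*(h + 7), (h - 7)*(h - 6)*(h + 7)) = h + 7
(4) = z^2 + 2*z - 24
(5) = q - 4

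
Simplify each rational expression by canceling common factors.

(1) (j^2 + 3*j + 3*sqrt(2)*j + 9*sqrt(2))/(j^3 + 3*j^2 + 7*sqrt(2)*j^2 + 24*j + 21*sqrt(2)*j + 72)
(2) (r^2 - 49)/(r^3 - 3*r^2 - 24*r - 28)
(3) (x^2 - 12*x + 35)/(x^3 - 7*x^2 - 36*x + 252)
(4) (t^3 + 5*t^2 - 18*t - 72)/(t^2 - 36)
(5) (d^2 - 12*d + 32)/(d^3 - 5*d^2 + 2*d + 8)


(1) = 1/(j + 4*sqrt(2))
(2) = (r + 7)/(r^2 + 4*r + 4)
(3) = (x - 5)/(x^2 - 36)
(4) = (t^2 - t - 12)/(t - 6)
(5) = (d - 8)/(d^2 - d - 2)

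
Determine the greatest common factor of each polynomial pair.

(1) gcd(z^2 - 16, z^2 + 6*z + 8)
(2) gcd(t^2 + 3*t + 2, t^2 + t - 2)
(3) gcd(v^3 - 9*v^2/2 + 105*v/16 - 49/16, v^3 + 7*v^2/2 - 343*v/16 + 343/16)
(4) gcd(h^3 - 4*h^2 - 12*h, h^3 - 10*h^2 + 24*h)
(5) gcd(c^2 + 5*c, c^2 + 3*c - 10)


(1) = gcd((z - 4)*(z + 4), (z + 2)*(z + 4)) = z + 4
(2) = t + 2
(3) = v^2 - 7*v/2 + 49/16
(4) = h^2 - 6*h
(5) = gcd(c*(c + 5), (c - 2)*(c + 5)) = c + 5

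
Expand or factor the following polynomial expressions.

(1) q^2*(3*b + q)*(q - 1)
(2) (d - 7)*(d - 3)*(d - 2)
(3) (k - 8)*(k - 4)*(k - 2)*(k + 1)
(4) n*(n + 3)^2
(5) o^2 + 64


(1) = 3*b*q^3 - 3*b*q^2 + q^4 - q^3
(2) = d^3 - 12*d^2 + 41*d - 42
(3) = k^4 - 13*k^3 + 42*k^2 - 8*k - 64
(4) = n^3 + 6*n^2 + 9*n
(5) = (o - 8*I)*(o + 8*I)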